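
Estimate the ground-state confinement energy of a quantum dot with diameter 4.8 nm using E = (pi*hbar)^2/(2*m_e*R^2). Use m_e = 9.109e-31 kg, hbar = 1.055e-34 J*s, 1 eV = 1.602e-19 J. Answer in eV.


Radius R = 4.8/2 = 2.4 nm = 2.4e-09 m
E = (pi * 1.055e-34)^2 / (2 * 9.109e-31 * (2.4e-09)^2)
E(J) = 1.04684e-20
E = E(J) / 1.602e-19 = 0.0653 eV

0.0653


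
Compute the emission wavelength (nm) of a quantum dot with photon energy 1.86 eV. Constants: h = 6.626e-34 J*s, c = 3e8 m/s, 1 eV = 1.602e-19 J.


Convert energy: E = 1.86 eV = 1.86 * 1.602e-19 = 2.97972e-19 J
lambda = h*c / E = 6.626e-34 * 3e8 / 2.97972e-19
lambda = 6.6711e-07 m = 667.1 nm

667.1


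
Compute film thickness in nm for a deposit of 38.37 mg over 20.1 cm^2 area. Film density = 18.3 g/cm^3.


Convert: m = 38.37 mg = 3.8370e-05 kg, A = 20.1 cm^2 = 2.0100e-03 m^2, rho = 18.3 g/cm^3 = 18300 kg/m^3
t = m / (A * rho)
t = 3.8370e-05 / (2.0100e-03 * 18300)
t = 1.0431e-06 m = 1043.1 nm

1043.1


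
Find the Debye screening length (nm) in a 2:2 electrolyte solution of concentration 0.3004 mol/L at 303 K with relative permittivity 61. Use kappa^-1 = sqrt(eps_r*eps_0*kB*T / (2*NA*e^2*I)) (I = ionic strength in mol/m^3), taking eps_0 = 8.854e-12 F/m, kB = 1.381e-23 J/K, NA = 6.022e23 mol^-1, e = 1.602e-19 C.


Ionic strength I = 0.3004 * 2^2 * 1000 = 1201.6 mol/m^3
kappa^-1 = sqrt(61 * 8.854e-12 * 1.381e-23 * 303 / (2 * 6.022e23 * (1.602e-19)^2 * 1201.6))
kappa^-1 = 0.247 nm

0.247


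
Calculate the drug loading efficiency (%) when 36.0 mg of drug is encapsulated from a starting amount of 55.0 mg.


Drug loading efficiency = (drug loaded / drug initial) * 100
DLE = 36.0 / 55.0 * 100
DLE = 0.6545 * 100
DLE = 65.45%

65.45


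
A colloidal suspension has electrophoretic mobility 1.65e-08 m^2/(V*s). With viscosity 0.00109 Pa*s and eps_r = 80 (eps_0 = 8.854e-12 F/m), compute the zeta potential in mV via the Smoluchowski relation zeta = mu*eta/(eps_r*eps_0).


Smoluchowski equation: zeta = mu * eta / (eps_r * eps_0)
zeta = 1.65e-08 * 0.00109 / (80 * 8.854e-12)
zeta = 0.025391 V = 25.39 mV

25.39


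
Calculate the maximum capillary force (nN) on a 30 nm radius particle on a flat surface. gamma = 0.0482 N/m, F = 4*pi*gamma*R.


Convert radius: R = 30 nm = 3e-08 m
F = 4 * pi * gamma * R
F = 4 * pi * 0.0482 * 3e-08
F = 1.8171e-08 N = 18.171 nN

18.171


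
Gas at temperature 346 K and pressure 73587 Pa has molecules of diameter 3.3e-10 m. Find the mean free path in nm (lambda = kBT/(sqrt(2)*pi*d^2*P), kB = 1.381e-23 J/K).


Mean free path: lambda = kB*T / (sqrt(2) * pi * d^2 * P)
lambda = 1.381e-23 * 346 / (sqrt(2) * pi * (3.3e-10)^2 * 73587)
lambda = 1.34207e-07 m
lambda = 134.21 nm

134.21


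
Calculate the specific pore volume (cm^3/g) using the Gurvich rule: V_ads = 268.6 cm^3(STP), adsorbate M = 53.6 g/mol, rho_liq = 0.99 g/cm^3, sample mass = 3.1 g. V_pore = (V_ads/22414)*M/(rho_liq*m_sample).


Moles adsorbed n = V_ads / 22414 = 268.6 / 22414 = 1.198358e-02 mol
Liquid volume V_liq = n * M / rho_liq = 1.198358e-02 * 53.6 / 0.99 = 0.64881 cm^3
Specific pore volume V_pore = V_liq / m_sample = 0.64881 / 3.1
V_pore = 0.2093 cm^3/g

0.2093


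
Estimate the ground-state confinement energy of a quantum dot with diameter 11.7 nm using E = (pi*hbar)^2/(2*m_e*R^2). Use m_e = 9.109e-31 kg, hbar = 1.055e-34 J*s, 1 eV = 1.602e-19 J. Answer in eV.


Radius R = 11.7/2 = 5.85 nm = 5.85e-09 m
E = (pi * 1.055e-34)^2 / (2 * 9.109e-31 * (5.85e-09)^2)
E(J) = 1.76194e-21
E = E(J) / 1.602e-19 = 0.011 eV

0.011


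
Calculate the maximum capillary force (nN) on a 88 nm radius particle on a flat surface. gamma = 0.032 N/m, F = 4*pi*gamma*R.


Convert radius: R = 88 nm = 8.8e-08 m
F = 4 * pi * gamma * R
F = 4 * pi * 0.032 * 8.8e-08
F = 3.53869e-08 N = 35.3869 nN

35.3869


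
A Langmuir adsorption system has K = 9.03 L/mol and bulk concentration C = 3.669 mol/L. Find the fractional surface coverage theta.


Langmuir isotherm: theta = K*C / (1 + K*C)
K*C = 9.03 * 3.669 = 33.13107
theta = 33.13107 / (1 + 33.13107) = 33.13107 / 34.13107
theta = 0.9707

0.9707


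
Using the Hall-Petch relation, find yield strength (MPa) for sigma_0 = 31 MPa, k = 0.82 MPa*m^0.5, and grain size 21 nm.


d = 21 nm = 2.1e-08 m
sqrt(d) = 0.0001449138
Hall-Petch contribution = k / sqrt(d) = 0.82 / 0.0001449138 = 5658.5 MPa
sigma = sigma_0 + k/sqrt(d) = 31 + 5658.5 = 5689.5 MPa

5689.5


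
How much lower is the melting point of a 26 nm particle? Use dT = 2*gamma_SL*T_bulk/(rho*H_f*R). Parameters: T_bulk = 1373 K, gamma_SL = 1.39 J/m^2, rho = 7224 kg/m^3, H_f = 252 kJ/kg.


Radius R = 26/2 = 13 nm = 1.3e-08 m
Convert H_f = 252 kJ/kg = 252000 J/kg
dT = 2 * gamma_SL * T_bulk / (rho * H_f * R)
dT = 2 * 1.39 * 1373 / (7224 * 252000 * 1.3e-08)
dT = 161.3 K

161.3


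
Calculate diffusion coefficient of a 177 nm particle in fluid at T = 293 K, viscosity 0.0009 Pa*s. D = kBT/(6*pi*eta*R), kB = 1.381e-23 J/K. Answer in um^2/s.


Radius R = 177/2 = 88.5 nm = 8.85e-08 m
D = kB*T / (6*pi*eta*R)
D = 1.381e-23 * 293 / (6 * pi * 0.0009 * 8.85e-08)
D = 2.6951e-12 m^2/s = 2.695 um^2/s

2.695


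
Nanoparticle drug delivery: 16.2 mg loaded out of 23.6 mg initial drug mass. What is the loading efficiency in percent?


Drug loading efficiency = (drug loaded / drug initial) * 100
DLE = 16.2 / 23.6 * 100
DLE = 0.6864 * 100
DLE = 68.64%

68.64


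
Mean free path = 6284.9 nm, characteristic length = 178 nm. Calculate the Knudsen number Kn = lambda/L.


Knudsen number Kn = lambda / L
Kn = 6284.9 / 178
Kn = 35.3084

35.3084


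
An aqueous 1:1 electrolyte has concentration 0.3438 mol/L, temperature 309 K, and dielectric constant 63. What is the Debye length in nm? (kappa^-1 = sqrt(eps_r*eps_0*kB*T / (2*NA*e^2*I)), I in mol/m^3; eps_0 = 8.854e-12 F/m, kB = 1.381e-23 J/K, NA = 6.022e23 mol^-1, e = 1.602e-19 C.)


Ionic strength I = 0.3438 * 1^2 * 1000 = 343.8 mol/m^3
kappa^-1 = sqrt(63 * 8.854e-12 * 1.381e-23 * 309 / (2 * 6.022e23 * (1.602e-19)^2 * 343.8))
kappa^-1 = 0.473 nm

0.473


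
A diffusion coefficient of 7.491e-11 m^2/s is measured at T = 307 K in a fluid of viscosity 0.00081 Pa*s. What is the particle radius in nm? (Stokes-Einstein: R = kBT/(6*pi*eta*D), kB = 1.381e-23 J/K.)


Stokes-Einstein: R = kB*T / (6*pi*eta*D)
R = 1.381e-23 * 307 / (6 * pi * 0.00081 * 7.491e-11)
R = 3.70686e-09 m = 3.71 nm

3.71


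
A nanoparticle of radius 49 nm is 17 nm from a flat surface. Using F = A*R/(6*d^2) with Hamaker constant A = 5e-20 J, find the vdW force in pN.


Convert to SI: R = 49 nm = 4.9e-08 m, d = 17 nm = 1.7e-08 m
F = A * R / (6 * d^2)
F = 5e-20 * 4.9e-08 / (6 * (1.7e-08)^2)
F = 1.41292e-12 N = 1.413 pN

1.413


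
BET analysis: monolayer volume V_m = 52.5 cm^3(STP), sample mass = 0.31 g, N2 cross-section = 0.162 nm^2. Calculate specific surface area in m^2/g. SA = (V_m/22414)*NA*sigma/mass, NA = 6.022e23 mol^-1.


Number of moles in monolayer = V_m / 22414 = 52.5 / 22414 = 0.00234229
Number of molecules = moles * NA = 0.00234229 * 6.022e23
SA = molecules * sigma / mass
SA = (52.5 / 22414) * 6.022e23 * 0.162e-18 / 0.31
SA = 737.1 m^2/g

737.1


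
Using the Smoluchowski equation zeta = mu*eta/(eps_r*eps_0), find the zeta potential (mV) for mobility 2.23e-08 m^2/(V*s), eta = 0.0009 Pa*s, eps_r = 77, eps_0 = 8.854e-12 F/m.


Smoluchowski equation: zeta = mu * eta / (eps_r * eps_0)
zeta = 2.23e-08 * 0.0009 / (77 * 8.854e-12)
zeta = 0.029439 V = 29.44 mV

29.44


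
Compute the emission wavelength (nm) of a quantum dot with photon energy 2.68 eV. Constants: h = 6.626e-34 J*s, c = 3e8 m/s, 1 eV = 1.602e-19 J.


Convert energy: E = 2.68 eV = 2.68 * 1.602e-19 = 4.29336e-19 J
lambda = h*c / E = 6.626e-34 * 3e8 / 4.29336e-19
lambda = 4.62994e-07 m = 463.0 nm

463.0


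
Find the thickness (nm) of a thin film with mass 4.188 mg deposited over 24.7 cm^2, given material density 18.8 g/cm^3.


Convert: m = 4.188 mg = 4.1880e-06 kg, A = 24.7 cm^2 = 2.4700e-03 m^2, rho = 18.8 g/cm^3 = 18800 kg/m^3
t = m / (A * rho)
t = 4.1880e-06 / (2.4700e-03 * 18800)
t = 9.0189e-08 m = 90.2 nm

90.2


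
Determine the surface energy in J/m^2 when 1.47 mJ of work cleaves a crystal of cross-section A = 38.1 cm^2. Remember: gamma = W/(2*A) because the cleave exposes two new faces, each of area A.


Convert: A = 38.1 cm^2 = 0.00381 m^2, W = 1.47 mJ = 0.00147 J
Cleaving exposes two faces of area A, so total new surface = 2*A and gamma = W / (2*A)
gamma = 0.00147 / (2 * 0.00381)
gamma = 0.193 J/m^2

0.193


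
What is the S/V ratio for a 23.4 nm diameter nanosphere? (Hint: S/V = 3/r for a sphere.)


Radius r = 23.4/2 = 11.7 nm
S/V = 3 / r = 3 / 11.7
S/V = 0.2564 nm^-1

0.2564


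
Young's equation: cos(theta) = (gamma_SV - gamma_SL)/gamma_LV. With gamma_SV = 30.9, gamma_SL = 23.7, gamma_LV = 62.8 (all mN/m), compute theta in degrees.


cos(theta) = (gamma_SV - gamma_SL) / gamma_LV
cos(theta) = (30.9 - 23.7) / 62.8
cos(theta) = 0.11465
theta = arccos(0.11465) = 83.42 degrees

83.42


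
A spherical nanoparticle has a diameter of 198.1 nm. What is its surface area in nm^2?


Radius r = 198.1/2 = 99.05 nm
Surface area SA = 4 * pi * r^2
SA = 4 * pi * (99.05)^2
SA = 123287.44 nm^2

123287.44


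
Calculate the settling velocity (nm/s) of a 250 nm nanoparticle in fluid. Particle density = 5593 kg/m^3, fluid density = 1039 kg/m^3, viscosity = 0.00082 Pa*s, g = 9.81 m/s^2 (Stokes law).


Radius R = 250/2 nm = 1.25e-07 m
Density difference = 5593 - 1039 = 4554 kg/m^3
v = 2 * R^2 * (rho_p - rho_f) * g / (9 * eta)
v = 2 * (1.25e-07)^2 * 4554 * 9.81 / (9 * 0.00082)
v = 1.89171e-07 m/s = 189.1715 nm/s

189.1715


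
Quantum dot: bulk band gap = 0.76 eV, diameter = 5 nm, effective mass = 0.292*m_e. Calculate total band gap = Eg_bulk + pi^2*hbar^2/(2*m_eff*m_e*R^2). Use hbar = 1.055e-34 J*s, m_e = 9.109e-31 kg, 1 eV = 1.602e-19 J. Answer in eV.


Radius R = 5/2 nm = 2.5e-09 m
Confinement energy dE = pi^2 * hbar^2 / (2 * m_eff * m_e * R^2)
dE = pi^2 * (1.055e-34)^2 / (2 * 0.292 * 9.109e-31 * (2.5e-09)^2) J, divided by 1.602e-19 J/eV
dE = 0.2062 eV
Total band gap = E_g(bulk) + dE = 0.76 + 0.2062 = 0.9662 eV

0.9662


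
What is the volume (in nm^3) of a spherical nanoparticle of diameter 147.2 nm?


Radius r = 147.2/2 = 73.6 nm
Volume V = (4/3) * pi * r^3
V = (4/3) * pi * (73.6)^3
V = 1670021.46 nm^3

1670021.46


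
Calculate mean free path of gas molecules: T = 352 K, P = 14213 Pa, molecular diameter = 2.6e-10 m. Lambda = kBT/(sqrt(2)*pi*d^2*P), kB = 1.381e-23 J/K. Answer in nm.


Mean free path: lambda = kB*T / (sqrt(2) * pi * d^2 * P)
lambda = 1.381e-23 * 352 / (sqrt(2) * pi * (2.6e-10)^2 * 14213)
lambda = 1.13878e-06 m
lambda = 1138.78 nm

1138.78


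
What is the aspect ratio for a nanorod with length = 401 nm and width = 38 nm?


Aspect ratio AR = length / diameter
AR = 401 / 38
AR = 10.55

10.55


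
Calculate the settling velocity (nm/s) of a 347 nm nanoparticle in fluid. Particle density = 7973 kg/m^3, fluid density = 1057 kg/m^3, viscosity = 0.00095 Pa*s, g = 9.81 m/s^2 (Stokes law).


Radius R = 347/2 nm = 1.735e-07 m
Density difference = 7973 - 1057 = 6916 kg/m^3
v = 2 * R^2 * (rho_p - rho_f) * g / (9 * eta)
v = 2 * (1.735e-07)^2 * 6916 * 9.81 / (9 * 0.00095)
v = 4.77735e-07 m/s = 477.7347 nm/s

477.7347


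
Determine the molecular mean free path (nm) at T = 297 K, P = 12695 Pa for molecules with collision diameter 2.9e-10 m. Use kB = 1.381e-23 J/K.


Mean free path: lambda = kB*T / (sqrt(2) * pi * d^2 * P)
lambda = 1.381e-23 * 297 / (sqrt(2) * pi * (2.9e-10)^2 * 12695)
lambda = 8.64682e-07 m
lambda = 864.68 nm

864.68


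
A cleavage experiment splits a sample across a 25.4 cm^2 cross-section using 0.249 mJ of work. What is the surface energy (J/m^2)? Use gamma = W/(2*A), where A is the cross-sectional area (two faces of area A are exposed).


Convert: A = 25.4 cm^2 = 0.00254 m^2, W = 0.249 mJ = 0.000249 J
Cleaving exposes two faces of area A, so total new surface = 2*A and gamma = W / (2*A)
gamma = 0.000249 / (2 * 0.00254)
gamma = 0.049 J/m^2

0.049


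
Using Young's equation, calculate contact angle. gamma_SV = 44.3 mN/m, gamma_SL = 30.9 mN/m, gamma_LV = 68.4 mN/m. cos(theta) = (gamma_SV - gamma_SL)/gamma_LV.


cos(theta) = (gamma_SV - gamma_SL) / gamma_LV
cos(theta) = (44.3 - 30.9) / 68.4
cos(theta) = 0.195906
theta = arccos(0.195906) = 78.7 degrees

78.7


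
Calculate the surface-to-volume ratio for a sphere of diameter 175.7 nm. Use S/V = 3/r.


Radius r = 175.7/2 = 87.85 nm
S/V = 3 / r = 3 / 87.85
S/V = 0.0341 nm^-1

0.0341


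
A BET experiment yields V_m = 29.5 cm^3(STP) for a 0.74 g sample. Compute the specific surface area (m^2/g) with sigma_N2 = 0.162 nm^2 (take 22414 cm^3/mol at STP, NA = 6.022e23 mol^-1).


Number of moles in monolayer = V_m / 22414 = 29.5 / 22414 = 0.00131614
Number of molecules = moles * NA = 0.00131614 * 6.022e23
SA = molecules * sigma / mass
SA = (29.5 / 22414) * 6.022e23 * 0.162e-18 / 0.74
SA = 173.5 m^2/g

173.5


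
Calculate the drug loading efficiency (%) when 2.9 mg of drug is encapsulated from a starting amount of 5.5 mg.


Drug loading efficiency = (drug loaded / drug initial) * 100
DLE = 2.9 / 5.5 * 100
DLE = 0.5273 * 100
DLE = 52.73%

52.73


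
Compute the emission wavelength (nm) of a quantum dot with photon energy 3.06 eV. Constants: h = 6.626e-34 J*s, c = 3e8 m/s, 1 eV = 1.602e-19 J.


Convert energy: E = 3.06 eV = 3.06 * 1.602e-19 = 4.90212e-19 J
lambda = h*c / E = 6.626e-34 * 3e8 / 4.90212e-19
lambda = 4.05498e-07 m = 405.5 nm

405.5


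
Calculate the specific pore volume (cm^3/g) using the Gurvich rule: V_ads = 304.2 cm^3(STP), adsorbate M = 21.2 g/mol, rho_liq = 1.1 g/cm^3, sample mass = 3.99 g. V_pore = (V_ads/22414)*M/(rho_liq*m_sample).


Moles adsorbed n = V_ads / 22414 = 304.2 / 22414 = 1.357187e-02 mol
Liquid volume V_liq = n * M / rho_liq = 1.357187e-02 * 21.2 / 1.1 = 0.26157 cm^3
Specific pore volume V_pore = V_liq / m_sample = 0.26157 / 3.99
V_pore = 0.0656 cm^3/g

0.0656


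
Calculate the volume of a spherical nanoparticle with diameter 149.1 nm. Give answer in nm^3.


Radius r = 149.1/2 = 74.55 nm
Volume V = (4/3) * pi * r^3
V = (4/3) * pi * (74.55)^3
V = 1735527.71 nm^3

1735527.71


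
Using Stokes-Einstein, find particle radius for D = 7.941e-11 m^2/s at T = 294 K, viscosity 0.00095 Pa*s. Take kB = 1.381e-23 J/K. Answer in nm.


Stokes-Einstein: R = kB*T / (6*pi*eta*D)
R = 1.381e-23 * 294 / (6 * pi * 0.00095 * 7.941e-11)
R = 2.85523e-09 m = 2.86 nm

2.86


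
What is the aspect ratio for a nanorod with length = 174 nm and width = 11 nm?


Aspect ratio AR = length / diameter
AR = 174 / 11
AR = 15.82

15.82


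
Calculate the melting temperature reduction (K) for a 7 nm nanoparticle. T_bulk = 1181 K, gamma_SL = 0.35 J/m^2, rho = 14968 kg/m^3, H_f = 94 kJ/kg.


Radius R = 7/2 = 3.5 nm = 3.5e-09 m
Convert H_f = 94 kJ/kg = 94000 J/kg
dT = 2 * gamma_SL * T_bulk / (rho * H_f * R)
dT = 2 * 0.35 * 1181 / (14968 * 94000 * 3.5e-09)
dT = 167.9 K

167.9


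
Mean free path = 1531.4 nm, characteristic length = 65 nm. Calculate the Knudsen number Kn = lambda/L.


Knudsen number Kn = lambda / L
Kn = 1531.4 / 65
Kn = 23.56

23.56


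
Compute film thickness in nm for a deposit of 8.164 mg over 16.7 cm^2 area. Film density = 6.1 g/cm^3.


Convert: m = 8.164 mg = 8.1640e-06 kg, A = 16.7 cm^2 = 1.6700e-03 m^2, rho = 6.1 g/cm^3 = 6100 kg/m^3
t = m / (A * rho)
t = 8.1640e-06 / (1.6700e-03 * 6100)
t = 8.0141e-07 m = 801.4 nm

801.4


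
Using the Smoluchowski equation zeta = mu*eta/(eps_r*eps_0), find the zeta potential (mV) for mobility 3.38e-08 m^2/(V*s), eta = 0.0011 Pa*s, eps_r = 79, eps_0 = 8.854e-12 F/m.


Smoluchowski equation: zeta = mu * eta / (eps_r * eps_0)
zeta = 3.38e-08 * 0.0011 / (79 * 8.854e-12)
zeta = 0.053155 V = 53.15 mV

53.15


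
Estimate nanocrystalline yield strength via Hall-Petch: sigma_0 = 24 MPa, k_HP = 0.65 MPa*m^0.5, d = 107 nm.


d = 107 nm = 1.07e-07 m
sqrt(d) = 0.0003271085
Hall-Petch contribution = k / sqrt(d) = 0.65 / 0.0003271085 = 1987.1 MPa
sigma = sigma_0 + k/sqrt(d) = 24 + 1987.1 = 2011.1 MPa

2011.1


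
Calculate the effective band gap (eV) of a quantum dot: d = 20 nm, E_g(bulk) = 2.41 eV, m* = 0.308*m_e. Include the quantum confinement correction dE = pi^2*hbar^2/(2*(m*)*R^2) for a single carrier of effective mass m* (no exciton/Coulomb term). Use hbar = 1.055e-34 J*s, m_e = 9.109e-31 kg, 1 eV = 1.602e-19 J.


Radius R = 20/2 nm = 1e-08 m
Confinement energy dE = pi^2 * hbar^2 / (2 * m_eff * m_e * R^2)
dE = pi^2 * (1.055e-34)^2 / (2 * 0.308 * 9.109e-31 * (1e-08)^2) J, divided by 1.602e-19 J/eV
dE = 0.0122 eV
Total band gap = E_g(bulk) + dE = 2.41 + 0.0122 = 2.4222 eV

2.4222


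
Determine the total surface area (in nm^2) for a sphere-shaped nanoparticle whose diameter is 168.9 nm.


Radius r = 168.9/2 = 84.45 nm
Surface area SA = 4 * pi * r^2
SA = 4 * pi * (84.45)^2
SA = 89620.87 nm^2

89620.87


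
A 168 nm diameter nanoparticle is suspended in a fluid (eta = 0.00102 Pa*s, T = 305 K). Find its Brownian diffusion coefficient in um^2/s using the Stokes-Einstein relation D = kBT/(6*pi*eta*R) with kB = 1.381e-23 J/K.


Radius R = 168/2 = 84 nm = 8.4e-08 m
D = kB*T / (6*pi*eta*R)
D = 1.381e-23 * 305 / (6 * pi * 0.00102 * 8.4e-08)
D = 2.60803e-12 m^2/s = 2.608 um^2/s

2.608


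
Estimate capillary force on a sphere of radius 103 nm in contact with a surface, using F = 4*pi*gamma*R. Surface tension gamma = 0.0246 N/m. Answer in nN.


Convert radius: R = 103 nm = 1.03e-07 m
F = 4 * pi * gamma * R
F = 4 * pi * 0.0246 * 1.03e-07
F = 3.18407e-08 N = 31.8407 nN

31.8407


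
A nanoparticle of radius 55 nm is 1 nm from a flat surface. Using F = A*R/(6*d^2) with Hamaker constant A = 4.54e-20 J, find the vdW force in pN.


Convert to SI: R = 55 nm = 5.5e-08 m, d = 1 nm = 1e-09 m
F = A * R / (6 * d^2)
F = 4.54e-20 * 5.5e-08 / (6 * (1e-09)^2)
F = 4.16167e-10 N = 416.167 pN

416.167


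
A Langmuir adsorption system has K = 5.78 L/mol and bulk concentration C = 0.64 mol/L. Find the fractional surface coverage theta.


Langmuir isotherm: theta = K*C / (1 + K*C)
K*C = 5.78 * 0.64 = 3.6992
theta = 3.6992 / (1 + 3.6992) = 3.6992 / 4.6992
theta = 0.7872

0.7872


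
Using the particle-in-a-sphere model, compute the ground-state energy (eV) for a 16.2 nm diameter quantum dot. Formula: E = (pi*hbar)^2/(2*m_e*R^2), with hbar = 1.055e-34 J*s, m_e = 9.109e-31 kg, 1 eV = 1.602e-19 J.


Radius R = 16.2/2 = 8.1 nm = 8.1e-09 m
E = (pi * 1.055e-34)^2 / (2 * 9.109e-31 * (8.1e-09)^2)
E(J) = 9.19039e-22
E = E(J) / 1.602e-19 = 0.0057 eV

0.0057


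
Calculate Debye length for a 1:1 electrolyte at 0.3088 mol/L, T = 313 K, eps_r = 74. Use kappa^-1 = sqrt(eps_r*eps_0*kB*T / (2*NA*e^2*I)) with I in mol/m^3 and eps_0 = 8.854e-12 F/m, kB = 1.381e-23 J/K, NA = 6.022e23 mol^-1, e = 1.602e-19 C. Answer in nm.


Ionic strength I = 0.3088 * 1^2 * 1000 = 308.8 mol/m^3
kappa^-1 = sqrt(74 * 8.854e-12 * 1.381e-23 * 313 / (2 * 6.022e23 * (1.602e-19)^2 * 308.8))
kappa^-1 = 0.545 nm

0.545


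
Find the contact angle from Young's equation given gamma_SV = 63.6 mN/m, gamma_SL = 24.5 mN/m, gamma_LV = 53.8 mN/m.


cos(theta) = (gamma_SV - gamma_SL) / gamma_LV
cos(theta) = (63.6 - 24.5) / 53.8
cos(theta) = 0.726766
theta = arccos(0.726766) = 43.38 degrees

43.38


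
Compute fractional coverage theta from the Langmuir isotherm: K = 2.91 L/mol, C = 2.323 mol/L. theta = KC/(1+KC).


Langmuir isotherm: theta = K*C / (1 + K*C)
K*C = 2.91 * 2.323 = 6.75993
theta = 6.75993 / (1 + 6.75993) = 6.75993 / 7.75993
theta = 0.8711

0.8711


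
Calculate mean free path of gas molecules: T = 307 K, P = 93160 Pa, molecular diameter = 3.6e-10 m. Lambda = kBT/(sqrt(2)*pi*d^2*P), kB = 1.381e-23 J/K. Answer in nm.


Mean free path: lambda = kB*T / (sqrt(2) * pi * d^2 * P)
lambda = 1.381e-23 * 307 / (sqrt(2) * pi * (3.6e-10)^2 * 93160)
lambda = 7.90374e-08 m
lambda = 79.04 nm

79.04


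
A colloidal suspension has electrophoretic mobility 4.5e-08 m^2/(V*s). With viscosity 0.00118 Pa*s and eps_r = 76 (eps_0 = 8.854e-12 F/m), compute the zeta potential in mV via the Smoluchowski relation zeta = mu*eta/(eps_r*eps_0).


Smoluchowski equation: zeta = mu * eta / (eps_r * eps_0)
zeta = 4.5e-08 * 0.00118 / (76 * 8.854e-12)
zeta = 0.078912 V = 78.91 mV

78.91


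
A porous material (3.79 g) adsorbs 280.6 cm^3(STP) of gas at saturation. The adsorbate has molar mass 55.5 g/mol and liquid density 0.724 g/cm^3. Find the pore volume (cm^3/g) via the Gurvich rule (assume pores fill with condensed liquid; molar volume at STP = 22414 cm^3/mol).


Moles adsorbed n = V_ads / 22414 = 280.6 / 22414 = 1.251896e-02 mol
Liquid volume V_liq = n * M / rho_liq = 1.251896e-02 * 55.5 / 0.724 = 0.95967 cm^3
Specific pore volume V_pore = V_liq / m_sample = 0.95967 / 3.79
V_pore = 0.2532 cm^3/g

0.2532


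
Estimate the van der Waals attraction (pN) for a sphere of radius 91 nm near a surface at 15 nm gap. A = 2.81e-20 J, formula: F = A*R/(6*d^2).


Convert to SI: R = 91 nm = 9.1e-08 m, d = 15 nm = 1.5e-08 m
F = A * R / (6 * d^2)
F = 2.81e-20 * 9.1e-08 / (6 * (1.5e-08)^2)
F = 1.89415e-12 N = 1.894 pN

1.894


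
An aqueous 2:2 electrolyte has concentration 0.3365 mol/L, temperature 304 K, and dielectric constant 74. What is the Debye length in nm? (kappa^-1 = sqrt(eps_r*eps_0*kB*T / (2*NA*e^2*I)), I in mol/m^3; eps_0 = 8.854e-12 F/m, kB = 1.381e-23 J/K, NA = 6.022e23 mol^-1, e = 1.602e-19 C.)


Ionic strength I = 0.3365 * 2^2 * 1000 = 1346 mol/m^3
kappa^-1 = sqrt(74 * 8.854e-12 * 1.381e-23 * 304 / (2 * 6.022e23 * (1.602e-19)^2 * 1346))
kappa^-1 = 0.257 nm

0.257


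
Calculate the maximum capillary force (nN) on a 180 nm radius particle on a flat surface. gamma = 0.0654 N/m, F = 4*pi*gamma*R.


Convert radius: R = 180 nm = 1.8e-07 m
F = 4 * pi * gamma * R
F = 4 * pi * 0.0654 * 1.8e-07
F = 1.47931e-07 N = 147.9313 nN

147.9313


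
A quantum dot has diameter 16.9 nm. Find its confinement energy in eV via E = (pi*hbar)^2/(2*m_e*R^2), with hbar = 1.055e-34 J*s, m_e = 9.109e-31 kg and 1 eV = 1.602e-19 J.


Radius R = 16.9/2 = 8.45 nm = 8.45e-09 m
E = (pi * 1.055e-34)^2 / (2 * 9.109e-31 * (8.45e-09)^2)
E(J) = 8.44482e-22
E = E(J) / 1.602e-19 = 0.0053 eV

0.0053


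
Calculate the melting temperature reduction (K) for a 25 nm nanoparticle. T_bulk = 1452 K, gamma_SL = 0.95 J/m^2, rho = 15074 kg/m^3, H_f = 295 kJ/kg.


Radius R = 25/2 = 12.5 nm = 1.25e-08 m
Convert H_f = 295 kJ/kg = 295000 J/kg
dT = 2 * gamma_SL * T_bulk / (rho * H_f * R)
dT = 2 * 0.95 * 1452 / (15074 * 295000 * 1.25e-08)
dT = 49.6 K

49.6


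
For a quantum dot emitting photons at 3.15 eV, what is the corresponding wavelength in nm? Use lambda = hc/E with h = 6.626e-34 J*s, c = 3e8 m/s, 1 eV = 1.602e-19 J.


Convert energy: E = 3.15 eV = 3.15 * 1.602e-19 = 5.0463e-19 J
lambda = h*c / E = 6.626e-34 * 3e8 / 5.0463e-19
lambda = 3.93912e-07 m = 393.9 nm

393.9


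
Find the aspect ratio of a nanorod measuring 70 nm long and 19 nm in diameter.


Aspect ratio AR = length / diameter
AR = 70 / 19
AR = 3.68

3.68


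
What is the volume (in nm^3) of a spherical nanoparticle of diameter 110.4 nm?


Radius r = 110.4/2 = 55.2 nm
Volume V = (4/3) * pi * r^3
V = (4/3) * pi * (55.2)^3
V = 704540.3 nm^3

704540.3


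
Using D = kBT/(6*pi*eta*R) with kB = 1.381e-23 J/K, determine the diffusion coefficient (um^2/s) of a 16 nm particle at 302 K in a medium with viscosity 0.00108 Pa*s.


Radius R = 16/2 = 8 nm = 8e-09 m
D = kB*T / (6*pi*eta*R)
D = 1.381e-23 * 302 / (6 * pi * 0.00108 * 8e-09)
D = 2.56086e-11 m^2/s = 25.609 um^2/s

25.609


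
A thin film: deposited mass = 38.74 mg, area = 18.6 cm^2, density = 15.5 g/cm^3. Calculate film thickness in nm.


Convert: m = 38.74 mg = 3.8740e-05 kg, A = 18.6 cm^2 = 1.8600e-03 m^2, rho = 15.5 g/cm^3 = 15500 kg/m^3
t = m / (A * rho)
t = 3.8740e-05 / (1.8600e-03 * 15500)
t = 1.3437e-06 m = 1343.7 nm

1343.7


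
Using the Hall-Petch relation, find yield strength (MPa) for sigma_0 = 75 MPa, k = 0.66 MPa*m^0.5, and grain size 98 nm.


d = 98 nm = 9.8e-08 m
sqrt(d) = 0.0003130495
Hall-Petch contribution = k / sqrt(d) = 0.66 / 0.0003130495 = 2108.3 MPa
sigma = sigma_0 + k/sqrt(d) = 75 + 2108.3 = 2183.3 MPa

2183.3


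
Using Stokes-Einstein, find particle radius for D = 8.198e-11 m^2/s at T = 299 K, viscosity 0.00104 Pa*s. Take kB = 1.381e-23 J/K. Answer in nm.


Stokes-Einstein: R = kB*T / (6*pi*eta*D)
R = 1.381e-23 * 299 / (6 * pi * 0.00104 * 8.198e-11)
R = 2.56935e-09 m = 2.57 nm

2.57


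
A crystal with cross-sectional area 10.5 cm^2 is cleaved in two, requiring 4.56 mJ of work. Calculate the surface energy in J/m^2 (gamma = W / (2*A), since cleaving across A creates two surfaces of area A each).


Convert: A = 10.5 cm^2 = 0.00105 m^2, W = 4.56 mJ = 0.00456 J
Cleaving exposes two faces of area A, so total new surface = 2*A and gamma = W / (2*A)
gamma = 0.00456 / (2 * 0.00105)
gamma = 2.171 J/m^2

2.171


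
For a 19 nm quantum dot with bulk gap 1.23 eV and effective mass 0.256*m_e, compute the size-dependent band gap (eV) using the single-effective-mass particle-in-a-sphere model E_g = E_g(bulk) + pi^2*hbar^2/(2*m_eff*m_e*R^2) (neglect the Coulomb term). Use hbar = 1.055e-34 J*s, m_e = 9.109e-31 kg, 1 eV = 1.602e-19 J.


Radius R = 19/2 nm = 9.5e-09 m
Confinement energy dE = pi^2 * hbar^2 / (2 * m_eff * m_e * R^2)
dE = pi^2 * (1.055e-34)^2 / (2 * 0.256 * 9.109e-31 * (9.5e-09)^2) J, divided by 1.602e-19 J/eV
dE = 0.0163 eV
Total band gap = E_g(bulk) + dE = 1.23 + 0.0163 = 1.2463 eV

1.2463


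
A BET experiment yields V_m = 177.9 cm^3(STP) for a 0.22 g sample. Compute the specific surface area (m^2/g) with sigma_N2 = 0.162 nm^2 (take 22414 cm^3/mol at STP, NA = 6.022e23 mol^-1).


Number of moles in monolayer = V_m / 22414 = 177.9 / 22414 = 0.007937
Number of molecules = moles * NA = 0.007937 * 6.022e23
SA = molecules * sigma / mass
SA = (177.9 / 22414) * 6.022e23 * 0.162e-18 / 0.22
SA = 3519.6 m^2/g

3519.6


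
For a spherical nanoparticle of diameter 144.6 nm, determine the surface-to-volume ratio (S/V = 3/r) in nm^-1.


Radius r = 144.6/2 = 72.3 nm
S/V = 3 / r = 3 / 72.3
S/V = 0.0415 nm^-1

0.0415


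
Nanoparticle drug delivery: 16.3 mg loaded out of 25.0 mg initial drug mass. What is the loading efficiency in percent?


Drug loading efficiency = (drug loaded / drug initial) * 100
DLE = 16.3 / 25.0 * 100
DLE = 0.652 * 100
DLE = 65.2%

65.2


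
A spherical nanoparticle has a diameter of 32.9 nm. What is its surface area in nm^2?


Radius r = 32.9/2 = 16.45 nm
Surface area SA = 4 * pi * r^2
SA = 4 * pi * (16.45)^2
SA = 3400.49 nm^2

3400.49


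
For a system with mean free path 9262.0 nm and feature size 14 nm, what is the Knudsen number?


Knudsen number Kn = lambda / L
Kn = 9262.0 / 14
Kn = 661.5714

661.5714


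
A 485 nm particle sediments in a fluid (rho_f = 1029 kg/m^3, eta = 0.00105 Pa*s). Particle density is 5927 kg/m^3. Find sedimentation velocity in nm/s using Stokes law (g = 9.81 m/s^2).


Radius R = 485/2 nm = 2.425e-07 m
Density difference = 5927 - 1029 = 4898 kg/m^3
v = 2 * R^2 * (rho_p - rho_f) * g / (9 * eta)
v = 2 * (2.425e-07)^2 * 4898 * 9.81 / (9 * 0.00105)
v = 5.98011e-07 m/s = 598.0114 nm/s

598.0114


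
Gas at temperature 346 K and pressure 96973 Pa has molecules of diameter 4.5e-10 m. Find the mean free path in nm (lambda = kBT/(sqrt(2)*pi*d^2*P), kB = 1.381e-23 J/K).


Mean free path: lambda = kB*T / (sqrt(2) * pi * d^2 * P)
lambda = 1.381e-23 * 346 / (sqrt(2) * pi * (4.5e-10)^2 * 96973)
lambda = 5.47683e-08 m
lambda = 54.77 nm

54.77


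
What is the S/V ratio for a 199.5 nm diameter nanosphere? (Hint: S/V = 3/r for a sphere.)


Radius r = 199.5/2 = 99.75 nm
S/V = 3 / r = 3 / 99.75
S/V = 0.0301 nm^-1

0.0301


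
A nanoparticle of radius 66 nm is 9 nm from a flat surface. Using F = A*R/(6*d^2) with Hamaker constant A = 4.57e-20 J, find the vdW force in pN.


Convert to SI: R = 66 nm = 6.6e-08 m, d = 9 nm = 9e-09 m
F = A * R / (6 * d^2)
F = 4.57e-20 * 6.6e-08 / (6 * (9e-09)^2)
F = 6.20617e-12 N = 6.206 pN

6.206


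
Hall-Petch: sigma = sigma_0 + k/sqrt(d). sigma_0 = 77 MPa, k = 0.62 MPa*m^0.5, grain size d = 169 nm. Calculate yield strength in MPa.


d = 169 nm = 1.69e-07 m
sqrt(d) = 0.0004110961
Hall-Petch contribution = k / sqrt(d) = 0.62 / 0.0004110961 = 1508.2 MPa
sigma = sigma_0 + k/sqrt(d) = 77 + 1508.2 = 1585.2 MPa

1585.2


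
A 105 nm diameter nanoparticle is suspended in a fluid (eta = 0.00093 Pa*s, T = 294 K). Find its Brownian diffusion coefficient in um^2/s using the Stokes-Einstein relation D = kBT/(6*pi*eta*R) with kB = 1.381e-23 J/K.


Radius R = 105/2 = 52.5 nm = 5.25e-08 m
D = kB*T / (6*pi*eta*R)
D = 1.381e-23 * 294 / (6 * pi * 0.00093 * 5.25e-08)
D = 4.41162e-12 m^2/s = 4.412 um^2/s

4.412


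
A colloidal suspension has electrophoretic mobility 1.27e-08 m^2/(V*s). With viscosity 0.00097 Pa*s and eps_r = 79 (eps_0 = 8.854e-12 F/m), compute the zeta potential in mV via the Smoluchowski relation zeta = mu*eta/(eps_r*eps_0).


Smoluchowski equation: zeta = mu * eta / (eps_r * eps_0)
zeta = 1.27e-08 * 0.00097 / (79 * 8.854e-12)
zeta = 0.017612 V = 17.61 mV

17.61


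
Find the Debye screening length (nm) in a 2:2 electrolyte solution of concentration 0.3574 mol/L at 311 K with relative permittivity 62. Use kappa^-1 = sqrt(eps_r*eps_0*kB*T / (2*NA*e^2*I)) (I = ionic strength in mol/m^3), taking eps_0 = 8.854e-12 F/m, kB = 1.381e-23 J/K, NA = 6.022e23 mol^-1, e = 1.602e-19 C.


Ionic strength I = 0.3574 * 2^2 * 1000 = 1429.6 mol/m^3
kappa^-1 = sqrt(62 * 8.854e-12 * 1.381e-23 * 311 / (2 * 6.022e23 * (1.602e-19)^2 * 1429.6))
kappa^-1 = 0.231 nm

0.231


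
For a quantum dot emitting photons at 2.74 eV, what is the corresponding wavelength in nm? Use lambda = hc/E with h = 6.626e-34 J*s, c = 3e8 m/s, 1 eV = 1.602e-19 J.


Convert energy: E = 2.74 eV = 2.74 * 1.602e-19 = 4.38948e-19 J
lambda = h*c / E = 6.626e-34 * 3e8 / 4.38948e-19
lambda = 4.52855e-07 m = 452.9 nm

452.9


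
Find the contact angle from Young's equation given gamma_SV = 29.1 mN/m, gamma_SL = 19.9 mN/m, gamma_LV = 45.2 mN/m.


cos(theta) = (gamma_SV - gamma_SL) / gamma_LV
cos(theta) = (29.1 - 19.9) / 45.2
cos(theta) = 0.20354
theta = arccos(0.20354) = 78.26 degrees

78.26


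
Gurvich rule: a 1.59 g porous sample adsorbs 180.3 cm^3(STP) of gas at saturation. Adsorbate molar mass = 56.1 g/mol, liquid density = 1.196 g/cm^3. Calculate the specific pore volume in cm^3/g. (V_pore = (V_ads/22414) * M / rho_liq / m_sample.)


Moles adsorbed n = V_ads / 22414 = 180.3 / 22414 = 8.044080e-03 mol
Liquid volume V_liq = n * M / rho_liq = 8.044080e-03 * 56.1 / 1.196 = 0.37732 cm^3
Specific pore volume V_pore = V_liq / m_sample = 0.37732 / 1.59
V_pore = 0.2373 cm^3/g

0.2373


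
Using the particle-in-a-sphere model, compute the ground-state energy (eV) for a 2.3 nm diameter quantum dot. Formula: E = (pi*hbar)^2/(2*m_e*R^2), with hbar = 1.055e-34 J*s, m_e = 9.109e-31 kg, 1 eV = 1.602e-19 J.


Radius R = 2.3/2 = 1.15 nm = 1.15e-09 m
E = (pi * 1.055e-34)^2 / (2 * 9.109e-31 * (1.15e-09)^2)
E(J) = 4.55941e-20
E = E(J) / 1.602e-19 = 0.2846 eV

0.2846


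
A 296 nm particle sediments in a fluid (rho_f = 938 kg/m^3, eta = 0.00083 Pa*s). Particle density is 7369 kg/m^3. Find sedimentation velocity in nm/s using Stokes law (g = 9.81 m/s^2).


Radius R = 296/2 nm = 1.48e-07 m
Density difference = 7369 - 938 = 6431 kg/m^3
v = 2 * R^2 * (rho_p - rho_f) * g / (9 * eta)
v = 2 * (1.48e-07)^2 * 6431 * 9.81 / (9 * 0.00083)
v = 3.69982e-07 m/s = 369.9818 nm/s

369.9818


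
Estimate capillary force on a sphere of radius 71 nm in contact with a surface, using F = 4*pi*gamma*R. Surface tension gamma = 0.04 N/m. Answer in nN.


Convert radius: R = 71 nm = 7.1e-08 m
F = 4 * pi * gamma * R
F = 4 * pi * 0.04 * 7.1e-08
F = 3.56885e-08 N = 35.6885 nN

35.6885


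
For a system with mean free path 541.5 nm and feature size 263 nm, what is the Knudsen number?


Knudsen number Kn = lambda / L
Kn = 541.5 / 263
Kn = 2.0589

2.0589


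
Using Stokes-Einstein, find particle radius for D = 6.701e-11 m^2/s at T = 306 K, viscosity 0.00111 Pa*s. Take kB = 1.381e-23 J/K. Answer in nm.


Stokes-Einstein: R = kB*T / (6*pi*eta*D)
R = 1.381e-23 * 306 / (6 * pi * 0.00111 * 6.701e-11)
R = 3.01406e-09 m = 3.01 nm

3.01


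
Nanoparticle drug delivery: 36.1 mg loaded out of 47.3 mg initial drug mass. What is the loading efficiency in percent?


Drug loading efficiency = (drug loaded / drug initial) * 100
DLE = 36.1 / 47.3 * 100
DLE = 0.7632 * 100
DLE = 76.32%

76.32


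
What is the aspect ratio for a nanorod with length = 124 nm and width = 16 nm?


Aspect ratio AR = length / diameter
AR = 124 / 16
AR = 7.75

7.75


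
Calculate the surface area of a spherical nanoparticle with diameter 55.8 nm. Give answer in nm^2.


Radius r = 55.8/2 = 27.9 nm
Surface area SA = 4 * pi * r^2
SA = 4 * pi * (27.9)^2
SA = 9781.79 nm^2

9781.79


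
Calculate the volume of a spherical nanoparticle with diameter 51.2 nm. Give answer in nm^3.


Radius r = 51.2/2 = 25.6 nm
Volume V = (4/3) * pi * r^3
V = (4/3) * pi * (25.6)^3
V = 70276.24 nm^3

70276.24


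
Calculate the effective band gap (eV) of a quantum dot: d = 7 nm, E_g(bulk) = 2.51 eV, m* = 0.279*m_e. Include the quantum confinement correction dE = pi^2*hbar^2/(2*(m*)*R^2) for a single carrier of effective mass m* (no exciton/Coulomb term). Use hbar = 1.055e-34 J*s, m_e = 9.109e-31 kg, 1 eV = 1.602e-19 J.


Radius R = 7/2 nm = 3.5e-09 m
Confinement energy dE = pi^2 * hbar^2 / (2 * m_eff * m_e * R^2)
dE = pi^2 * (1.055e-34)^2 / (2 * 0.279 * 9.109e-31 * (3.5e-09)^2) J, divided by 1.602e-19 J/eV
dE = 0.1101 eV
Total band gap = E_g(bulk) + dE = 2.51 + 0.1101 = 2.6201 eV

2.6201


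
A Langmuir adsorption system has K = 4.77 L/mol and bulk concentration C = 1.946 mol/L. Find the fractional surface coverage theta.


Langmuir isotherm: theta = K*C / (1 + K*C)
K*C = 4.77 * 1.946 = 9.28242
theta = 9.28242 / (1 + 9.28242) = 9.28242 / 10.28242
theta = 0.9027

0.9027


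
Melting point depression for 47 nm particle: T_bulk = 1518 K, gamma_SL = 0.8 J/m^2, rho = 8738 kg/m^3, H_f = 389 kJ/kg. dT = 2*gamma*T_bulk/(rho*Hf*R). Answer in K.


Radius R = 47/2 = 23.5 nm = 2.35e-08 m
Convert H_f = 389 kJ/kg = 389000 J/kg
dT = 2 * gamma_SL * T_bulk / (rho * H_f * R)
dT = 2 * 0.8 * 1518 / (8738 * 389000 * 2.35e-08)
dT = 30.4 K

30.4


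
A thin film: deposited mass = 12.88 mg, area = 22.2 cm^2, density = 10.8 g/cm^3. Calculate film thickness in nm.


Convert: m = 12.88 mg = 1.2880e-05 kg, A = 22.2 cm^2 = 2.2200e-03 m^2, rho = 10.8 g/cm^3 = 10800 kg/m^3
t = m / (A * rho)
t = 1.2880e-05 / (2.2200e-03 * 10800)
t = 5.3720e-07 m = 537.2 nm

537.2


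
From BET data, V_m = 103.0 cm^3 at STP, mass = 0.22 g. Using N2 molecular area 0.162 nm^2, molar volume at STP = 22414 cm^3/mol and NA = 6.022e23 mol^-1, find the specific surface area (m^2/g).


Number of moles in monolayer = V_m / 22414 = 103.0 / 22414 = 0.00459534
Number of molecules = moles * NA = 0.00459534 * 6.022e23
SA = molecules * sigma / mass
SA = (103.0 / 22414) * 6.022e23 * 0.162e-18 / 0.22
SA = 2037.8 m^2/g

2037.8


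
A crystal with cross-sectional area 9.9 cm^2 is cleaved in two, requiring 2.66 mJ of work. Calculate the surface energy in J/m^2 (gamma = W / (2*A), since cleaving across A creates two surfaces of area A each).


Convert: A = 9.9 cm^2 = 0.00099 m^2, W = 2.66 mJ = 0.00266 J
Cleaving exposes two faces of area A, so total new surface = 2*A and gamma = W / (2*A)
gamma = 0.00266 / (2 * 0.00099)
gamma = 1.343 J/m^2

1.343


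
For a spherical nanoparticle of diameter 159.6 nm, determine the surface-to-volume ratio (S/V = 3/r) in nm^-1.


Radius r = 159.6/2 = 79.8 nm
S/V = 3 / r = 3 / 79.8
S/V = 0.0376 nm^-1

0.0376


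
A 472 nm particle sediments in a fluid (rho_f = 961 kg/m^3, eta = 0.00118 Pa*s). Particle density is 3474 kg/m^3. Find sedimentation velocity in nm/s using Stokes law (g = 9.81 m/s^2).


Radius R = 472/2 nm = 2.36e-07 m
Density difference = 3474 - 961 = 2513 kg/m^3
v = 2 * R^2 * (rho_p - rho_f) * g / (9 * eta)
v = 2 * (2.36e-07)^2 * 2513 * 9.81 / (9 * 0.00118)
v = 2.58578e-07 m/s = 258.5776 nm/s

258.5776


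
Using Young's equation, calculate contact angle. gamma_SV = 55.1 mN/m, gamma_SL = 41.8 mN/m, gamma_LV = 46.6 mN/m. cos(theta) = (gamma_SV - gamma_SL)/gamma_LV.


cos(theta) = (gamma_SV - gamma_SL) / gamma_LV
cos(theta) = (55.1 - 41.8) / 46.6
cos(theta) = 0.285408
theta = arccos(0.285408) = 73.42 degrees

73.42


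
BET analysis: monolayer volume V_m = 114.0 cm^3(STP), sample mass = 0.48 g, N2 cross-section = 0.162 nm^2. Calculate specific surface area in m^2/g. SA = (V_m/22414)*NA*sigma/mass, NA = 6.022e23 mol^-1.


Number of moles in monolayer = V_m / 22414 = 114.0 / 22414 = 0.00508611
Number of molecules = moles * NA = 0.00508611 * 6.022e23
SA = molecules * sigma / mass
SA = (114.0 / 22414) * 6.022e23 * 0.162e-18 / 0.48
SA = 1033.7 m^2/g

1033.7


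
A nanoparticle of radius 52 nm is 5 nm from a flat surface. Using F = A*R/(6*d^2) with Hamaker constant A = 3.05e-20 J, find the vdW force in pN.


Convert to SI: R = 52 nm = 5.2e-08 m, d = 5 nm = 5e-09 m
F = A * R / (6 * d^2)
F = 3.05e-20 * 5.2e-08 / (6 * (5e-09)^2)
F = 1.05733e-11 N = 10.573 pN

10.573


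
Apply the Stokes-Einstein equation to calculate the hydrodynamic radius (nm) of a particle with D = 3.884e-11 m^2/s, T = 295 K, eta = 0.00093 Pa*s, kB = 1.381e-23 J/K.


Stokes-Einstein: R = kB*T / (6*pi*eta*D)
R = 1.381e-23 * 295 / (6 * pi * 0.00093 * 3.884e-11)
R = 5.98346e-09 m = 5.98 nm

5.98


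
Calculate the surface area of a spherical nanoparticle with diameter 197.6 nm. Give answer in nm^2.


Radius r = 197.6/2 = 98.8 nm
Surface area SA = 4 * pi * r^2
SA = 4 * pi * (98.8)^2
SA = 122665.87 nm^2

122665.87


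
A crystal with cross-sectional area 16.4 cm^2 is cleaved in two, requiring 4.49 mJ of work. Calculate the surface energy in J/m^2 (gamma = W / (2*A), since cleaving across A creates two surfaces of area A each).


Convert: A = 16.4 cm^2 = 0.00164 m^2, W = 4.49 mJ = 0.00449 J
Cleaving exposes two faces of area A, so total new surface = 2*A and gamma = W / (2*A)
gamma = 0.00449 / (2 * 0.00164)
gamma = 1.369 J/m^2

1.369


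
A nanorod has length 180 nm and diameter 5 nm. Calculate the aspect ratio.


Aspect ratio AR = length / diameter
AR = 180 / 5
AR = 36.0

36.0


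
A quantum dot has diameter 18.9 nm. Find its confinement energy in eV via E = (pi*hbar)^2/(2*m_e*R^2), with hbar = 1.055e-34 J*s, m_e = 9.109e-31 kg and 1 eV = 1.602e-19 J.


Radius R = 18.9/2 = 9.45 nm = 9.45e-09 m
E = (pi * 1.055e-34)^2 / (2 * 9.109e-31 * (9.45e-09)^2)
E(J) = 6.75212e-22
E = E(J) / 1.602e-19 = 0.0042 eV

0.0042


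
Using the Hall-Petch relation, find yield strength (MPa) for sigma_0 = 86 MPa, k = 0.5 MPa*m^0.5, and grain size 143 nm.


d = 143 nm = 1.43e-07 m
sqrt(d) = 0.0003781534
Hall-Petch contribution = k / sqrt(d) = 0.5 / 0.0003781534 = 1322.2 MPa
sigma = sigma_0 + k/sqrt(d) = 86 + 1322.2 = 1408.2 MPa

1408.2


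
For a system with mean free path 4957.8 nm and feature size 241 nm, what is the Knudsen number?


Knudsen number Kn = lambda / L
Kn = 4957.8 / 241
Kn = 20.5718

20.5718


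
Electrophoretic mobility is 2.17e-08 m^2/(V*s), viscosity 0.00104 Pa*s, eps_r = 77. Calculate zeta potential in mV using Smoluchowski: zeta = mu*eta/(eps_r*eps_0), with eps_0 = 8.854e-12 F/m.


Smoluchowski equation: zeta = mu * eta / (eps_r * eps_0)
zeta = 2.17e-08 * 0.00104 / (77 * 8.854e-12)
zeta = 0.033103 V = 33.1 mV

33.1


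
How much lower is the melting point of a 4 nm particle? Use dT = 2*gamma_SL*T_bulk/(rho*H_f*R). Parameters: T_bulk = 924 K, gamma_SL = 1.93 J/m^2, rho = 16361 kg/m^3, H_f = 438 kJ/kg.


Radius R = 4/2 = 2 nm = 2e-09 m
Convert H_f = 438 kJ/kg = 438000 J/kg
dT = 2 * gamma_SL * T_bulk / (rho * H_f * R)
dT = 2 * 1.93 * 924 / (16361 * 438000 * 2e-09)
dT = 248.9 K

248.9
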